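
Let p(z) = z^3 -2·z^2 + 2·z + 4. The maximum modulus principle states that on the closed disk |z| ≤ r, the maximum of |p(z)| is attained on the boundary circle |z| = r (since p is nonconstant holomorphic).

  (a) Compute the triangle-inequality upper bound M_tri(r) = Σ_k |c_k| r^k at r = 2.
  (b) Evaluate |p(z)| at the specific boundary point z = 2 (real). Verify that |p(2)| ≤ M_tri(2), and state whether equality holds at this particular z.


Coefficients: c_0 = 4, c_1 = 2, c_2 = -2, c_3 = 1. Radius r = 2.
Part (a). Triangle bound: M_tri(r) = Σ_k |c_k| r^k
  = |4|·2^0 + |2|·2^1 + |-2|·2^2 + |1|·2^3
  = 4 + 4 + 8 + 8 = 24.
This bounds M(r) := max_{|z|=r} |p(z)| from above; equality holds iff all terms c_k z^k can be made to align in phase at a single z on |z|=r.
Part (b). At z = 2 (real, on the circle |z| = r):
  p(2) = (4)·2^0 + (2)·2^1 + (-2)·2^2 + (1)·2^3 = 8.
  |p(2)| = 8.
Check: |p(2)| = 8 ≤ 24 = M_tri(2). ✓ Equality does not hold at z = 2 (the coefficients have mixed signs, so the terms do not all align in phase there).

M_tri(2) = 24; |p(2)| = 8; equality at z=2: no.


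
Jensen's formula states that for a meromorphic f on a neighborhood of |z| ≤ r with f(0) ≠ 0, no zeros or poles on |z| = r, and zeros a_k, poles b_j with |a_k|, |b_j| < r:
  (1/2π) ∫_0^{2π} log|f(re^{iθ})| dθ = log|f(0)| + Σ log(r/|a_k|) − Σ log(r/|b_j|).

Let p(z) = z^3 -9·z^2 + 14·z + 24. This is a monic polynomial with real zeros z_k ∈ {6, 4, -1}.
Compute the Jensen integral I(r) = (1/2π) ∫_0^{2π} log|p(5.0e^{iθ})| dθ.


Zeros: -1, 4, 6; r = 5.0.
Inside |z| < r: -1, 4. Outside (|z| ≥ r): 6.
p(0) = 24, so log|p(0)| = log(24) = 3.1781.
Apply Jensen: I(r) = log|p(0)| + Σ_k log(r/|z_k|), summed over zeros inside |z| < r.
  log(r/|z_k|) for z_k = 4: log(5.0/4) = 0.2231
  log(r/|z_k|) for z_k = -1: log(5.0/1) = 1.6094
  Outside zeros (6) contribute nothing to the Jensen sum.
Sum over inside zeros: 1.8326.
I(r) = log|p(0)| + (inside sum) = 3.1781 + 1.8326 = 5.0106.
Note: since some zeros are outside |z| ≤ r, the simplified n·log(r) form does NOT apply — only the inside zeros contribute.

I(r) ≈ 5.0106.


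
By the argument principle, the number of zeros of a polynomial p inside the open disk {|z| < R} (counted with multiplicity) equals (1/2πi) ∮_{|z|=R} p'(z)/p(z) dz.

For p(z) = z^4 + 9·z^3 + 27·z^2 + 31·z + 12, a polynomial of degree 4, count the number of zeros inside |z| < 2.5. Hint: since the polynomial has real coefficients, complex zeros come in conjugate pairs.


The zeros of p are: -1, -3, -1, -4.
Their magnitudes are: 1, 3, 1, 4.
Zeros with |z| < R = 2.5: -1, -1.
Count = 2.
By the argument principle, (1/2πi) ∮_{|z|=R} p'(z)/p(z) dz equals exactly this count.

Number of zeros inside |z| < 2.5: 2.


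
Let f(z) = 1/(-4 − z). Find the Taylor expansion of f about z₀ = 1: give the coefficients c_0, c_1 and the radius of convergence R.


Let w = z − z₀, so z = z₀ + w.
Then -4 − z = -4 − (z₀ + w) = (-4 − z₀) − w = -5 − w.
f(z) = 1/(-5 − w) = (1/(-5)) · 1/(1 − w/(-5)) = Σ_{n≥0} w^n / (-5)^(n+1).
So c_n = 1/(-5)^(n+1):
  c_0 = 1/(-5)^1 = -1/5.
  c_1 = 1/(-5)^2 = 1/25.
The series is valid for |w/d| < 1, i.e. |z − z₀| < |d|.
Radius of convergence: R = |-4 − z₀| = |-5| = 5 (distance from z₀ to the singularity z = -4).

c_0 = -1/5, c_1 = 1/25; R = 5.


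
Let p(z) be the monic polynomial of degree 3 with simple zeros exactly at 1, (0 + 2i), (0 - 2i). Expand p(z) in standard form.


The polynomial is p(z) = ∏_{α ∈ S} (z − α), where S = {1, (0 + 2i), (0 - 2i)}.
Expanding the product yields: p(z) = z^3 -z^2 + 4·z -4.
Note conjugate pairs combine to real quadratics: (z − (0+2i))(z − (0−2i)) = z² + 4.
The resulting polynomial has degree 3 and real coefficients as required.

p(z) = z^3 -z^2 + 4·z -4.


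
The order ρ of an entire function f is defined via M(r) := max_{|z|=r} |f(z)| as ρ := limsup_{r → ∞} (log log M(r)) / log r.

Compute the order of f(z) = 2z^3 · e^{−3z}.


M(r) = max_{|z|=r} |2|·|z|^3·|e^{−3z}| = 2·r^3 · e^{3r^1} (the factors attain their maxima compatibly on |z|=r). Then log M(r) = log 2 + 3·log r + 3r^1, dominated by the last term, so log log M(r) ~ 1·log r. The polynomial factor 2z^3 contributes only a log r term and does not affect the order. ρ = 1.
Therefore ρ = 1.

Order ρ = 1.


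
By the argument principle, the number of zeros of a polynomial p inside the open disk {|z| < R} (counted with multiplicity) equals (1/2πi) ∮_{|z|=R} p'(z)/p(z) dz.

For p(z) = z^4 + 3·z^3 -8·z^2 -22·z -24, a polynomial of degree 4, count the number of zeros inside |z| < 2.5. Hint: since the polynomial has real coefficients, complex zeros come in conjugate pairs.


The zeros of p are: (-1 + 1i), (-1 - 1i), 3, -4.
Their magnitudes are: 1.414, 1.414, 3, 4.
Zeros with |z| < R = 2.5: (-1 + 1i), (-1 - 1i).
Count = 2.
By the argument principle, (1/2πi) ∮_{|z|=R} p'(z)/p(z) dz equals exactly this count.

Number of zeros inside |z| < 2.5: 2.


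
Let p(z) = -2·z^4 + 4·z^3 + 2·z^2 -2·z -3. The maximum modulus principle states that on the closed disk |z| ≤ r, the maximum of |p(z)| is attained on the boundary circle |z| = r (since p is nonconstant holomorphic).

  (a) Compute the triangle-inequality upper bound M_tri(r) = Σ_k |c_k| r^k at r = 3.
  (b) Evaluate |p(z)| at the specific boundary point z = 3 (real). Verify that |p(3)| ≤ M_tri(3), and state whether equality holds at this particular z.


Coefficients: c_0 = -3, c_1 = -2, c_2 = 2, c_3 = 4, c_4 = -2. Radius r = 3.
Part (a). Triangle bound: M_tri(r) = Σ_k |c_k| r^k
  = |-3|·3^0 + |-2|·3^1 + |2|·3^2 + |4|·3^3 + |-2|·3^4
  = 3 + 6 + 18 + 108 + 162 = 297.
This bounds M(r) := max_{|z|=r} |p(z)| from above; equality holds iff all terms c_k z^k can be made to align in phase at a single z on |z|=r.
Part (b). At z = 3 (real, on the circle |z| = r):
  p(3) = (-3)·3^0 + (-2)·3^1 + (2)·3^2 + (4)·3^3 + (-2)·3^4 = -45.
  |p(3)| = 45.
Check: |p(3)| = 45 ≤ 297 = M_tri(3). ✓ Equality does not hold at z = 3 (the coefficients have mixed signs, so the terms do not all align in phase there).

M_tri(3) = 297; |p(3)| = 45; equality at z=3: no.


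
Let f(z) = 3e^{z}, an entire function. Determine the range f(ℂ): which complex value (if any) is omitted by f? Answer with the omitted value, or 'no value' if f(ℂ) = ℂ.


Little Picard bounds the complement of f(ℂ) to at most one point.
e^{z} is never zero on ℂ, so 3·e^{z} takes every value in ℂ ∖ {0}. Adding 0 shifts the range to ℂ ∖ {0}. Thus f omits exactly the value 0.

Omitted value: 0.


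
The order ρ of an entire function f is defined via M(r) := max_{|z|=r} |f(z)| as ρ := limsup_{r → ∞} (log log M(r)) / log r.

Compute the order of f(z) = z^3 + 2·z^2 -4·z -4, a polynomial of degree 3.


|f(z)| ≤ Σ|c_k|·r^k = O(r^3) as r → ∞. Polynomial growth is O(e^{r^ε}) for every ε > 0 (since r^3/e^{r^ε} → 0), so ρ ≤ ε for all ε > 0, i.e. ρ = 0. Every nonconstant polynomial has order 0.
Therefore ρ = 0.

Order ρ = 0.


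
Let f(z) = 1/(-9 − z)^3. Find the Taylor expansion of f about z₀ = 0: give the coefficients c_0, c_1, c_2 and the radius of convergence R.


Let w = z − z₀, so z = z₀ + w.
Then -9 − z = -9 − (z₀ + w) = (-9 − z₀) − w = -9 − w.
f(z) = 1/(-9 − w)^3 = (1/(-9)^3) · (1 − w/(-9))^{−3}.
By the binomial series (1−u)^{−3} = Σ_{n≥0} C(n+2, 2) u^n for |u|<1, with u = w/(-9):
  c_n = C(n+2, 2) / (-9)^(n+3).
  c_0 = 1/(-9)^3 = -1/729.
  c_1 = 3/(-9)^4 = 1/2187.
  c_2 = 6/(-9)^5 = -2/19683.
The series is valid for |w/d| < 1, i.e. |z − z₀| < |d|.
Radius of convergence: R = |-9 − z₀| = |-9| = 9 (distance from z₀ to the singularity z = -9).

c_0 = -1/729, c_1 = 1/2187, c_2 = -2/19683; R = 9.


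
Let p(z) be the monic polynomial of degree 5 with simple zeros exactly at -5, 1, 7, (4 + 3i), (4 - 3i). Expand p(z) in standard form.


The polynomial is p(z) = ∏_{α ∈ S} (z − α), where S = {-5, 1, 7, (4 + 3i), (4 - 3i)}.
Expanding the product yields: p(z) = z^5 -11·z^4 + 16·z^3 + 224·z^2 -1105·z + 875.
Note conjugate pairs combine to real quadratics: (z − (4+3i))(z − (4−3i)) = z² − 8z + 25.
The resulting polynomial has degree 5 and real coefficients as required.

p(z) = z^5 -11·z^4 + 16·z^3 + 224·z^2 -1105·z + 875.


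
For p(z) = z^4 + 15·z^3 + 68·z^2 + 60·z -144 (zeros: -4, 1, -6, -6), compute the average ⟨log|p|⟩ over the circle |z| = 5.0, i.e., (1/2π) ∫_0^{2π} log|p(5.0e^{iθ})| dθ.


Zeros: -6, -6, -4, 1; r = 5.0.
Inside |z| < r: -4, 1. Outside (|z| ≥ r): -6, -6.
p(0) = -144, so log|p(0)| = log(144) = 4.9698.
Apply Jensen: I(r) = log|p(0)| + Σ_k log(r/|z_k|), summed over zeros inside |z| < r.
  log(r/|z_k|) for z_k = -4: log(5.0/4) = 0.2231
  log(r/|z_k|) for z_k = 1: log(5.0/1) = 1.6094
  Outside zeros (-6, -6) contribute nothing to the Jensen sum.
Sum over inside zeros: 1.8326.
I(r) = log|p(0)| + (inside sum) = 4.9698 + 1.8326 = 6.8024.
Note: since some zeros are outside |z| ≤ r, the simplified n·log(r) form does NOT apply — only the inside zeros contribute.

I(r) ≈ 6.8024.


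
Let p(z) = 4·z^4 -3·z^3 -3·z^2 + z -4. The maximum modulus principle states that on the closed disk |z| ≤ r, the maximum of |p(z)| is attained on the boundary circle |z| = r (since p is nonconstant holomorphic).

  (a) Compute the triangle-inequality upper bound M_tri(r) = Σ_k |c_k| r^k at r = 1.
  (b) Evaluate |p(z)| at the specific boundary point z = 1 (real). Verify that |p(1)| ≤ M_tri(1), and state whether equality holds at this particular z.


Coefficients: c_0 = -4, c_1 = 1, c_2 = -3, c_3 = -3, c_4 = 4. Radius r = 1.
Part (a). Triangle bound: M_tri(r) = Σ_k |c_k| r^k
  = |-4|·1^0 + |1|·1^1 + |-3|·1^2 + |-3|·1^3 + |4|·1^4
  = 4 + 1 + 3 + 3 + 4 = 15.
This bounds M(r) := max_{|z|=r} |p(z)| from above; equality holds iff all terms c_k z^k can be made to align in phase at a single z on |z|=r.
Part (b). At z = 1 (real, on the circle |z| = r):
  p(1) = (-4)·1^0 + (1)·1^1 + (-3)·1^2 + (-3)·1^3 + (4)·1^4 = -5.
  |p(1)| = 5.
Check: |p(1)| = 5 ≤ 15 = M_tri(1). ✓ Equality does not hold at z = 1 (the coefficients have mixed signs, so the terms do not all align in phase there).

M_tri(1) = 15; |p(1)| = 5; equality at z=1: no.


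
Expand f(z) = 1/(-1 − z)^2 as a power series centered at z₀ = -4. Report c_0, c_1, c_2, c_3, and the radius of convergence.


Let w = z − z₀, so z = z₀ + w.
Then -1 − z = -1 − (z₀ + w) = (-1 − z₀) − w = 3 − w.
f(z) = 1/(3 − w)^2 = (1/(3)^2) · (1 − w/(3))^{−2}.
By the binomial series (1−u)^{−2} = Σ_{n≥0} C(n+1, 1) u^n for |u|<1, with u = w/(3):
  c_n = C(n+1, 1) / (3)^(n+2).
  c_0 = 1/(3)^2 = 1/9.
  c_1 = 2/(3)^3 = 2/27.
  c_2 = 3/(3)^4 = 1/27.
  c_3 = 4/(3)^5 = 4/243.
The series is valid for |w/d| < 1, i.e. |z − z₀| < |d|.
Radius of convergence: R = |-1 − z₀| = |3| = 3 (distance from z₀ to the singularity z = -1).

c_0 = 1/9, c_1 = 2/27, c_2 = 1/27, c_3 = 4/243; R = 3.


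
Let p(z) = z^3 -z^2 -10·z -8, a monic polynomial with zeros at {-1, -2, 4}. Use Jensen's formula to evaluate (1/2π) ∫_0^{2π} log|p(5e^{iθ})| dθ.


Zeros: -2, -1, 4; r = 5.
Inside |z| < r: -2, -1, 4. Outside (|z| ≥ r): ∅.
p(0) = -8, so log|p(0)| = log(8) = 2.0794.
Apply Jensen: I(r) = log|p(0)| + Σ_k log(r/|z_k|), summed over zeros inside |z| < r.
  log(r/|z_k|) for z_k = -1: log(5/1) = 1.6094
  log(r/|z_k|) for z_k = -2: log(5/2) = 0.9163
  log(r/|z_k|) for z_k = 4: log(5/4) = 0.2231
Sum over inside zeros: 2.7489.
I(r) = log|p(0)| + (inside sum) = 2.0794 + 2.7489 = 4.8283.
Closed form (all zeros inside, monic): I(r) = n·log(r) = 3·log(5) = 4.8283. ✓

I(r) ≈ 4.8283.


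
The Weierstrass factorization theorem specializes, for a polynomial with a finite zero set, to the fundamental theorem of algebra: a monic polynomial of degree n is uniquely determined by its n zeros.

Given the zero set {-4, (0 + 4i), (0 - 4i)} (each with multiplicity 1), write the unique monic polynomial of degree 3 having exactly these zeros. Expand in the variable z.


The polynomial is p(z) = ∏_{α ∈ S} (z − α), where S = {-4, (0 + 4i), (0 - 4i)}.
Expanding the product yields: p(z) = z^3 + 4·z^2 + 16·z + 64.
Note conjugate pairs combine to real quadratics: (z − (0+4i))(z − (0−4i)) = z² + 16.
The resulting polynomial has degree 3 and real coefficients as required.

p(z) = z^3 + 4·z^2 + 16·z + 64.


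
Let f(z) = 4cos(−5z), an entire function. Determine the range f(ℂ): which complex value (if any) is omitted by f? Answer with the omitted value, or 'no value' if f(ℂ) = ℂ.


Little Picard bounds the complement of f(ℂ) to at most one point.
cos is entire and surjective onto ℂ: for every w ∈ ℂ, cos(ζ) = w has a solution ζ ∈ ℂ (e.g., via the complex inverse arccos). With ζ = −5z this gives z = ζ/(-5). Then 4·cos(−5z) takes every value in 4·ℂ = ℂ, and adding 0 is a bijection of ℂ. So f is surjective and omits no value. (Note: only on the real line is cos bounded by [−1, 1].)

Omitted value: no value.


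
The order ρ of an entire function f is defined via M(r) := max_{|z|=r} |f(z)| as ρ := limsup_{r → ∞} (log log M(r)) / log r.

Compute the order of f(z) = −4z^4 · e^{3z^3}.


M(r) = max_{|z|=r} |-4|·|z|^4·|e^{3z^3}| = 4·r^4 · e^{3r^3} (the factors attain their maxima compatibly on |z|=r). Then log M(r) = log 4 + 4·log r + 3r^3, dominated by the last term, so log log M(r) ~ 3·log r. The polynomial factor -4z^4 contributes only a log r term and does not affect the order. ρ = 3.
Therefore ρ = 3.

Order ρ = 3.


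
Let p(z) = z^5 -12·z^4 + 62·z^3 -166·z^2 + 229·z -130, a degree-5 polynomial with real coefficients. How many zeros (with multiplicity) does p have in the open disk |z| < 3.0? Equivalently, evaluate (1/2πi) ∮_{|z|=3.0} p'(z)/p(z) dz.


The zeros of p are: (2 + 1i), (2 - 1i), 2, (3 + 2i), (3 - 2i).
Their magnitudes are: 2.236, 2.236, 2, 3.606, 3.606.
Zeros with |z| < R = 3.0: (2 + 1i), (2 - 1i), 2.
Count = 3.
By the argument principle, (1/2πi) ∮_{|z|=R} p'(z)/p(z) dz equals exactly this count.

Number of zeros inside |z| < 3.0: 3.


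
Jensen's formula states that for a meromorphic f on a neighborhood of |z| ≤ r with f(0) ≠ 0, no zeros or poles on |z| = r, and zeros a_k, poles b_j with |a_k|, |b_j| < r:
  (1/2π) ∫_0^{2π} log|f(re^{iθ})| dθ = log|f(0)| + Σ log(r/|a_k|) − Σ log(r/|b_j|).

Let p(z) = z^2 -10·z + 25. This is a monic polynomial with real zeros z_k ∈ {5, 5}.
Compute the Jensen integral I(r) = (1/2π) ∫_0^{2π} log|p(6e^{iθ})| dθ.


Zeros: 5, 5; r = 6.
Inside |z| < r: 5, 5. Outside (|z| ≥ r): ∅.
p(0) = 25, so log|p(0)| = log(25) = 3.2189.
Apply Jensen: I(r) = log|p(0)| + Σ_k log(r/|z_k|), summed over zeros inside |z| < r.
  log(r/|z_k|) for z_k = 5: log(6/5) = 0.1823
  log(r/|z_k|) for z_k = 5: log(6/5) = 0.1823
Sum over inside zeros: 0.3646.
I(r) = log|p(0)| + (inside sum) = 3.2189 + 0.3646 = 3.5835.
Closed form (all zeros inside, monic): I(r) = n·log(r) = 2·log(6) = 3.5835. ✓

I(r) ≈ 3.5835.


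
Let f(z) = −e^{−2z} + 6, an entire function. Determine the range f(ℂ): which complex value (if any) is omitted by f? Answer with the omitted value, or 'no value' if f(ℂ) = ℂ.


Little Picard bounds the complement of f(ℂ) to at most one point.
e^{−2z} is never zero on ℂ, so -1·e^{−2z} takes every value in ℂ ∖ {0}. Adding 6 shifts the range to ℂ ∖ {6}. Thus f omits exactly the value 6.

Omitted value: 6.


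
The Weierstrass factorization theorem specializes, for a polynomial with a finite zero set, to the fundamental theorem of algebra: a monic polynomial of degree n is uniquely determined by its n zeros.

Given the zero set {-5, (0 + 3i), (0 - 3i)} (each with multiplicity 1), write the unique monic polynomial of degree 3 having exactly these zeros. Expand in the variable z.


The polynomial is p(z) = ∏_{α ∈ S} (z − α), where S = {-5, (0 + 3i), (0 - 3i)}.
Expanding the product yields: p(z) = z^3 + 5·z^2 + 9·z + 45.
Note conjugate pairs combine to real quadratics: (z − (0+3i))(z − (0−3i)) = z² + 9.
The resulting polynomial has degree 3 and real coefficients as required.

p(z) = z^3 + 5·z^2 + 9·z + 45.


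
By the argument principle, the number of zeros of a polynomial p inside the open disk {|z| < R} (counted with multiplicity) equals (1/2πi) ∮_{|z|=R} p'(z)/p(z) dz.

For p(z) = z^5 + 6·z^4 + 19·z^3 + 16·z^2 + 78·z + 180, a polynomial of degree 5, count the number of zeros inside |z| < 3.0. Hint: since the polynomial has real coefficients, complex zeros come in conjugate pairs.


The zeros of p are: (1 + 2i), (1 - 2i), (-3 + 3i), (-3 - 3i), -2.
Their magnitudes are: 2.236, 2.236, 4.243, 4.243, 2.
Zeros with |z| < R = 3.0: (1 + 2i), (1 - 2i), -2.
Count = 3.
By the argument principle, (1/2πi) ∮_{|z|=R} p'(z)/p(z) dz equals exactly this count.

Number of zeros inside |z| < 3.0: 3.


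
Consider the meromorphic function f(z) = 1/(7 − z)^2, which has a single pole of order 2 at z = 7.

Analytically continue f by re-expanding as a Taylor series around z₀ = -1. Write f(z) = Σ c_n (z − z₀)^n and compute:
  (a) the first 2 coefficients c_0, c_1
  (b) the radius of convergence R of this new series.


Let w = z − z₀, so z = z₀ + w.
Then 7 − z = 7 − (z₀ + w) = (7 − z₀) − w = 8 − w.
f(z) = 1/(8 − w)^2 = (1/(8)^2) · (1 − w/(8))^{−2}.
By the binomial series (1−u)^{−2} = Σ_{n≥0} C(n+1, 1) u^n for |u|<1, with u = w/(8):
  c_n = C(n+1, 1) / (8)^(n+2).
  c_0 = 1/(8)^2 = 1/64.
  c_1 = 2/(8)^3 = 1/256.
The series is valid for |w/d| < 1, i.e. |z − z₀| < |d|.
Radius of convergence: R = |7 − z₀| = |8| = 8 (distance from z₀ to the singularity z = 7).

c_0 = 1/64, c_1 = 1/256; R = 8.


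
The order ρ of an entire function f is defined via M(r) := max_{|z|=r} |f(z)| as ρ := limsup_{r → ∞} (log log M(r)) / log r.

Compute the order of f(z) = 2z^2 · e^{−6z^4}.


M(r) = max_{|z|=r} |2|·|z|^2·|e^{−6z^4}| = 2·r^2 · e^{6r^4} (the factors attain their maxima compatibly on |z|=r). Then log M(r) = log 2 + 2·log r + 6r^4, dominated by the last term, so log log M(r) ~ 4·log r. The polynomial factor 2z^2 contributes only a log r term and does not affect the order. ρ = 4.
Therefore ρ = 4.

Order ρ = 4.


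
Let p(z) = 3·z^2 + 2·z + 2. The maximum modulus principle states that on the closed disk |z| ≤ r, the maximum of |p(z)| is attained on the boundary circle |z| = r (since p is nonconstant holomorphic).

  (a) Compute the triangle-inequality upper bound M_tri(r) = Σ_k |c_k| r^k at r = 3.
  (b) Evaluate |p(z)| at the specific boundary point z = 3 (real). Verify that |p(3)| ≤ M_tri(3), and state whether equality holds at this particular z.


Coefficients: c_0 = 2, c_1 = 2, c_2 = 3. Radius r = 3.
Part (a). Triangle bound: M_tri(r) = Σ_k |c_k| r^k
  = |2|·3^0 + |2|·3^1 + |3|·3^2
  = 2 + 6 + 27 = 35.
This bounds M(r) := max_{|z|=r} |p(z)| from above; equality holds iff all terms c_k z^k can be made to align in phase at a single z on |z|=r.
Part (b). At z = 3 (real, on the circle |z| = r):
  p(3) = (2)·3^0 + (2)·3^1 + (3)·3^2 = 35.
  |p(3)| = 35.
Since all nonzero coefficients share the same sign, |p(3)| = 35 = M_tri(3); the triangle bound is attained at z = 3, so in fact M(r) = 35.

M_tri(3) = 35; |p(3)| = 35; equality at z=3: yes.


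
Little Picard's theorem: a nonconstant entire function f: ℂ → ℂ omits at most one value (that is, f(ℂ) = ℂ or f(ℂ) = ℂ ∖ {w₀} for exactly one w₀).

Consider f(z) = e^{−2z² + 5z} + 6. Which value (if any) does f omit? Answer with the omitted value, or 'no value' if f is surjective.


Little Picard bounds the complement of f(ℂ) to at most one point.
The exponent g(z) = −2z² + 5z is a nonconstant polynomial, hence surjective onto ℂ. So e^{g(z)} takes every value in {e^w : w ∈ ℂ} = ℂ ∖ {0}. Adding 6 shifts the range to ℂ ∖ {6}. f omits exactly 6.

Omitted value: 6.


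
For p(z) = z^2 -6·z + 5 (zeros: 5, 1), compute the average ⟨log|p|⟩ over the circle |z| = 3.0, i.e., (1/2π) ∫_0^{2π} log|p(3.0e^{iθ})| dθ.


Zeros: 1, 5; r = 3.0.
Inside |z| < r: 1. Outside (|z| ≥ r): 5.
p(0) = 5, so log|p(0)| = log(5) = 1.6094.
Apply Jensen: I(r) = log|p(0)| + Σ_k log(r/|z_k|), summed over zeros inside |z| < r.
  log(r/|z_k|) for z_k = 1: log(3.0/1) = 1.0986
  Outside zeros (5) contribute nothing to the Jensen sum.
Sum over inside zeros: 1.0986.
I(r) = log|p(0)| + (inside sum) = 1.6094 + 1.0986 = 2.7081.
Note: since some zeros are outside |z| ≤ r, the simplified n·log(r) form does NOT apply — only the inside zeros contribute.

I(r) ≈ 2.7081.


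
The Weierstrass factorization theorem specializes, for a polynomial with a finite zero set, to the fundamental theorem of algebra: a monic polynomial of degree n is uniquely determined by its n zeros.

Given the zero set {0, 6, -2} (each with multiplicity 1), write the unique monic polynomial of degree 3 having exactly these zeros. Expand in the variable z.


The polynomial is p(z) = ∏_{α ∈ S} (z − α), where S = {0, 6, -2}.
Expanding the product yields: p(z) = z^3 -4·z^2 -12·z.
The resulting polynomial has degree 3 and real coefficients as required.

p(z) = z^3 -4·z^2 -12·z.


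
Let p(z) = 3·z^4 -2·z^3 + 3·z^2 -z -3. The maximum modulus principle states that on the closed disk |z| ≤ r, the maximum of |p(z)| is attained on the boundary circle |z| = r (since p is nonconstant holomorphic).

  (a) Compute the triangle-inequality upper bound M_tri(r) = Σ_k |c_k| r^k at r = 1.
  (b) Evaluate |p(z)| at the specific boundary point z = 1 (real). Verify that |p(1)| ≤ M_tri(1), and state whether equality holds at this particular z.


Coefficients: c_0 = -3, c_1 = -1, c_2 = 3, c_3 = -2, c_4 = 3. Radius r = 1.
Part (a). Triangle bound: M_tri(r) = Σ_k |c_k| r^k
  = |-3|·1^0 + |-1|·1^1 + |3|·1^2 + |-2|·1^3 + |3|·1^4
  = 3 + 1 + 3 + 2 + 3 = 12.
This bounds M(r) := max_{|z|=r} |p(z)| from above; equality holds iff all terms c_k z^k can be made to align in phase at a single z on |z|=r.
Part (b). At z = 1 (real, on the circle |z| = r):
  p(1) = (-3)·1^0 + (-1)·1^1 + (3)·1^2 + (-2)·1^3 + (3)·1^4 = 0.
  |p(1)| = 0.
Check: |p(1)| = 0 ≤ 12 = M_tri(1). ✓ Equality does not hold at z = 1 (the coefficients have mixed signs, so the terms do not all align in phase there).

M_tri(1) = 12; |p(1)| = 0; equality at z=1: no.


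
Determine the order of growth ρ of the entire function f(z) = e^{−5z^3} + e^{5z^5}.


Each summand is entire of order 3 and 5 respectively (as in the single-exponential case). The order of a sum is at most the max of the orders, so ρ ≤ 5. For the lower bound: on |z|=r choose arg z so that 5z^5 is real positive; then |e^{5z^5}| = e^{5r^5} while |e^{-5z^3}| ≤ e^{5r^3} = o(e^{5r^5}). So |f| ≥ e^{5r^5}(1 − o(1)) and ρ ≥ 5. Hence ρ = max(3, 5) = 5.
Therefore ρ = 5.

Order ρ = 5.


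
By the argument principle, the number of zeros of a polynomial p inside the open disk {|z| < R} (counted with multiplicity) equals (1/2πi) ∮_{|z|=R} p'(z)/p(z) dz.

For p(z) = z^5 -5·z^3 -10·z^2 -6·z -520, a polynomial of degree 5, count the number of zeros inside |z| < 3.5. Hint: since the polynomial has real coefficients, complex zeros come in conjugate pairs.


The zeros of p are: (1 + 3i), (1 - 3i), 4, (-3 + 2i), (-3 - 2i).
Their magnitudes are: 3.162, 3.162, 4, 3.606, 3.606.
Zeros with |z| < R = 3.5: (1 + 3i), (1 - 3i).
Count = 2.
By the argument principle, (1/2πi) ∮_{|z|=R} p'(z)/p(z) dz equals exactly this count.

Number of zeros inside |z| < 3.5: 2.


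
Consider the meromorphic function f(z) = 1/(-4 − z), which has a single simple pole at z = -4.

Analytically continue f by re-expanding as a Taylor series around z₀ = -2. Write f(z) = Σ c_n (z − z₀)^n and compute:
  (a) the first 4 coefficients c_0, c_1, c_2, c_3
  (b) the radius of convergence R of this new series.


Let w = z − z₀, so z = z₀ + w.
Then -4 − z = -4 − (z₀ + w) = (-4 − z₀) − w = -2 − w.
f(z) = 1/(-2 − w) = (1/(-2)) · 1/(1 − w/(-2)) = Σ_{n≥0} w^n / (-2)^(n+1).
So c_n = 1/(-2)^(n+1):
  c_0 = 1/(-2)^1 = -1/2.
  c_1 = 1/(-2)^2 = 1/4.
  c_2 = 1/(-2)^3 = -1/8.
  c_3 = 1/(-2)^4 = 1/16.
The series is valid for |w/d| < 1, i.e. |z − z₀| < |d|.
Radius of convergence: R = |-4 − z₀| = |-2| = 2 (distance from z₀ to the singularity z = -4).

c_0 = -1/2, c_1 = 1/4, c_2 = -1/8, c_3 = 1/16; R = 2.


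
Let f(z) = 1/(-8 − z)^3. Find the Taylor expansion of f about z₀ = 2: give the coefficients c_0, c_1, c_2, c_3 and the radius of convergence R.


Let w = z − z₀, so z = z₀ + w.
Then -8 − z = -8 − (z₀ + w) = (-8 − z₀) − w = -10 − w.
f(z) = 1/(-10 − w)^3 = (1/(-10)^3) · (1 − w/(-10))^{−3}.
By the binomial series (1−u)^{−3} = Σ_{n≥0} C(n+2, 2) u^n for |u|<1, with u = w/(-10):
  c_n = C(n+2, 2) / (-10)^(n+3).
  c_0 = 1/(-10)^3 = -1/1000.
  c_1 = 3/(-10)^4 = 3/10000.
  c_2 = 6/(-10)^5 = -3/50000.
  c_3 = 10/(-10)^6 = 1/100000.
The series is valid for |w/d| < 1, i.e. |z − z₀| < |d|.
Radius of convergence: R = |-8 − z₀| = |-10| = 10 (distance from z₀ to the singularity z = -8).

c_0 = -1/1000, c_1 = 3/10000, c_2 = -3/50000, c_3 = 1/100000; R = 10.


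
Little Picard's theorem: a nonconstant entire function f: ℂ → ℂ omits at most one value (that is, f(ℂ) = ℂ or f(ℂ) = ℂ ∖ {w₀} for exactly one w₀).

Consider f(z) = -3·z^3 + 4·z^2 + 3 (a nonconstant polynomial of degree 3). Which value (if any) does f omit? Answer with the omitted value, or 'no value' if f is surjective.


Little Picard bounds the complement of f(ℂ) to at most one point.
For every w ∈ ℂ, the equation p(z) − w = 0 is a nonconstant polynomial in z and hence has at least one root by the fundamental theorem of algebra. So p is surjective onto ℂ, omitting no value.

Omitted value: no value.


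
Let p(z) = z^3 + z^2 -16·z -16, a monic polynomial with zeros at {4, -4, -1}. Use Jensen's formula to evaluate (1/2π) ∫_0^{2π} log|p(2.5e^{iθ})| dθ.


Zeros: -4, -1, 4; r = 2.5.
Inside |z| < r: -1. Outside (|z| ≥ r): -4, 4.
p(0) = -16, so log|p(0)| = log(16) = 2.7726.
Apply Jensen: I(r) = log|p(0)| + Σ_k log(r/|z_k|), summed over zeros inside |z| < r.
  log(r/|z_k|) for z_k = -1: log(2.5/1) = 0.9163
  Outside zeros (-4, 4) contribute nothing to the Jensen sum.
Sum over inside zeros: 0.9163.
I(r) = log|p(0)| + (inside sum) = 2.7726 + 0.9163 = 3.6889.
Note: since some zeros are outside |z| ≤ r, the simplified n·log(r) form does NOT apply — only the inside zeros contribute.

I(r) ≈ 3.6889.


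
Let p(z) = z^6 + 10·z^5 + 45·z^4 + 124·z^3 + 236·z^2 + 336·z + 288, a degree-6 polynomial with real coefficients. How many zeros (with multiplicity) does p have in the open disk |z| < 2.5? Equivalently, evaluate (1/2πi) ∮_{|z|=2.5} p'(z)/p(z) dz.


The zeros of p are: -3, (0 + 2i), (0 - 2i), (-2 + 2i), (-2 - 2i), -3.
Their magnitudes are: 3, 2, 2, 2.828, 2.828, 3.
Zeros with |z| < R = 2.5: (0 + 2i), (0 - 2i).
Count = 2.
By the argument principle, (1/2πi) ∮_{|z|=R} p'(z)/p(z) dz equals exactly this count.

Number of zeros inside |z| < 2.5: 2.


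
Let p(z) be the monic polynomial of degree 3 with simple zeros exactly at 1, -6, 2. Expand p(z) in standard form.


The polynomial is p(z) = ∏_{α ∈ S} (z − α), where S = {1, -6, 2}.
Expanding the product yields: p(z) = z^3 + 3·z^2 -16·z + 12.
The resulting polynomial has degree 3 and real coefficients as required.

p(z) = z^3 + 3·z^2 -16·z + 12.


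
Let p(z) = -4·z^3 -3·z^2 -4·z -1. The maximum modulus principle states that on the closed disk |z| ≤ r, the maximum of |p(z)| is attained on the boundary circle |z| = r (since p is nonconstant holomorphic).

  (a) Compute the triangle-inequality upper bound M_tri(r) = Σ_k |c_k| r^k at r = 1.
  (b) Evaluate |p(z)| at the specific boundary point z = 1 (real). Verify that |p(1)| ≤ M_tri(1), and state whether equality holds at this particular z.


Coefficients: c_0 = -1, c_1 = -4, c_2 = -3, c_3 = -4. Radius r = 1.
Part (a). Triangle bound: M_tri(r) = Σ_k |c_k| r^k
  = |-1|·1^0 + |-4|·1^1 + |-3|·1^2 + |-4|·1^3
  = 1 + 4 + 3 + 4 = 12.
This bounds M(r) := max_{|z|=r} |p(z)| from above; equality holds iff all terms c_k z^k can be made to align in phase at a single z on |z|=r.
Part (b). At z = 1 (real, on the circle |z| = r):
  p(1) = (-1)·1^0 + (-4)·1^1 + (-3)·1^2 + (-4)·1^3 = -12.
  |p(1)| = 12.
Since all nonzero coefficients share the same sign, |p(1)| = 12 = M_tri(1); the triangle bound is attained at z = 1, so in fact M(r) = 12.

M_tri(1) = 12; |p(1)| = 12; equality at z=1: yes.


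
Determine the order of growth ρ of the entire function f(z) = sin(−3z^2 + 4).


Write sin(w) = (e^{iw} ± e^{−iw})/(2 or 2i), so |sin(w)| ≤ e^{|w|}. With w = −3z^2 + 4, |w| ≤ 3r^2 + 4 on |z|=r, giving M(r) ≤ e^{3r^2 + 4} and ρ ≤ 2. For the lower bound, choose z on |z|=r with -3z^2 purely imaginary of modulus 3r^2; then |sin(−3z^2 + 4)| grows like e^{3r^2}/2, so ρ ≥ 2. Hence ρ = 2.
Therefore ρ = 2.

Order ρ = 2.


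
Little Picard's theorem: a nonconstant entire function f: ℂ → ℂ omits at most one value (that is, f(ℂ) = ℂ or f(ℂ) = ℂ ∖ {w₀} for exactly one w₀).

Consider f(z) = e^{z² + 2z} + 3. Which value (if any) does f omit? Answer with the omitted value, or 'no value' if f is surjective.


Little Picard bounds the complement of f(ℂ) to at most one point.
The exponent g(z) = z² + 2z is a nonconstant polynomial, hence surjective onto ℂ. So e^{g(z)} takes every value in {e^w : w ∈ ℂ} = ℂ ∖ {0}. Adding 3 shifts the range to ℂ ∖ {3}. f omits exactly 3.

Omitted value: 3.


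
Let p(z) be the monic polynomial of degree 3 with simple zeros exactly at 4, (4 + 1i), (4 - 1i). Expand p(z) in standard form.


The polynomial is p(z) = ∏_{α ∈ S} (z − α), where S = {4, (4 + 1i), (4 - 1i)}.
Expanding the product yields: p(z) = z^3 -12·z^2 + 49·z -68.
Note conjugate pairs combine to real quadratics: (z − (4+1i))(z − (4−1i)) = z² − 8z + 17.
The resulting polynomial has degree 3 and real coefficients as required.

p(z) = z^3 -12·z^2 + 49·z -68.


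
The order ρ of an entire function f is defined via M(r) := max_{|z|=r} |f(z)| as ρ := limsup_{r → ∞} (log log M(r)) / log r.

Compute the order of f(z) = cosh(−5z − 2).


cosh(w) is a linear combination of e^{iw} and e^{−iw} (or e^w, e^{−w} in the hyperbolic case), so |cosh(w)| ≤ e^{|w|}. With w = −5z − 2, |w| ≤ 5|z| + 2 = 5r + 2 on |z| = r, giving M(r) ≤ e^{5r + 2}, so ρ ≤ 1. On a suitable ray (z = it for sin/cos; z = t for sinh/cosh, t real → ∞), |cosh(−5z − 2)| grows like e^{5|t|}/2, so ρ ≥ 1. Hence ρ = 1.
Therefore ρ = 1.

Order ρ = 1.


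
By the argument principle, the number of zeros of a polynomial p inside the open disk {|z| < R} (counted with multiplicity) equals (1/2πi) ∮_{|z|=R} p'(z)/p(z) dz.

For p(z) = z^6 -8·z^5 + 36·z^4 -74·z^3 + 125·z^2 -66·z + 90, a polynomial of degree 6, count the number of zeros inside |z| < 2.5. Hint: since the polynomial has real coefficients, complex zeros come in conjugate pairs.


The zeros of p are: (0 + 1i), (0 - 1i), (1 + 2i), (1 - 2i), (3 + 3i), (3 - 3i).
Their magnitudes are: 1, 1, 2.236, 2.236, 4.243, 4.243.
Zeros with |z| < R = 2.5: (0 + 1i), (0 - 1i), (1 + 2i), (1 - 2i).
Count = 4.
By the argument principle, (1/2πi) ∮_{|z|=R} p'(z)/p(z) dz equals exactly this count.

Number of zeros inside |z| < 2.5: 4.


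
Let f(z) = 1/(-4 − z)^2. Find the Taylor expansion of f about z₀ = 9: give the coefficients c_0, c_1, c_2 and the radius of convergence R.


Let w = z − z₀, so z = z₀ + w.
Then -4 − z = -4 − (z₀ + w) = (-4 − z₀) − w = -13 − w.
f(z) = 1/(-13 − w)^2 = (1/(-13)^2) · (1 − w/(-13))^{−2}.
By the binomial series (1−u)^{−2} = Σ_{n≥0} C(n+1, 1) u^n for |u|<1, with u = w/(-13):
  c_n = C(n+1, 1) / (-13)^(n+2).
  c_0 = 1/(-13)^2 = 1/169.
  c_1 = 2/(-13)^3 = -2/2197.
  c_2 = 3/(-13)^4 = 3/28561.
The series is valid for |w/d| < 1, i.e. |z − z₀| < |d|.
Radius of convergence: R = |-4 − z₀| = |-13| = 13 (distance from z₀ to the singularity z = -4).

c_0 = 1/169, c_1 = -2/2197, c_2 = 3/28561; R = 13.


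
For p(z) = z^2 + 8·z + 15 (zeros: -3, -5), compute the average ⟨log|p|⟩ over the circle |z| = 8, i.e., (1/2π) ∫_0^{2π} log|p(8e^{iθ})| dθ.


Zeros: -5, -3; r = 8.
Inside |z| < r: -5, -3. Outside (|z| ≥ r): ∅.
p(0) = 15, so log|p(0)| = log(15) = 2.7081.
Apply Jensen: I(r) = log|p(0)| + Σ_k log(r/|z_k|), summed over zeros inside |z| < r.
  log(r/|z_k|) for z_k = -3: log(8/3) = 0.9808
  log(r/|z_k|) for z_k = -5: log(8/5) = 0.4700
Sum over inside zeros: 1.4508.
I(r) = log|p(0)| + (inside sum) = 2.7081 + 1.4508 = 4.1589.
Closed form (all zeros inside, monic): I(r) = n·log(r) = 2·log(8) = 4.1589. ✓

I(r) ≈ 4.1589.


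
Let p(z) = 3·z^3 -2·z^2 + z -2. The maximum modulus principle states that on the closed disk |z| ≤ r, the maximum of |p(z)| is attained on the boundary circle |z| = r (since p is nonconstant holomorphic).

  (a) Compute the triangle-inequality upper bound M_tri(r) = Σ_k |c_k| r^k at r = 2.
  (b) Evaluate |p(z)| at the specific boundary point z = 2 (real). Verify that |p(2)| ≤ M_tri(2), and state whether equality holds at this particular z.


Coefficients: c_0 = -2, c_1 = 1, c_2 = -2, c_3 = 3. Radius r = 2.
Part (a). Triangle bound: M_tri(r) = Σ_k |c_k| r^k
  = |-2|·2^0 + |1|·2^1 + |-2|·2^2 + |3|·2^3
  = 2 + 2 + 8 + 24 = 36.
This bounds M(r) := max_{|z|=r} |p(z)| from above; equality holds iff all terms c_k z^k can be made to align in phase at a single z on |z|=r.
Part (b). At z = 2 (real, on the circle |z| = r):
  p(2) = (-2)·2^0 + (1)·2^1 + (-2)·2^2 + (3)·2^3 = 16.
  |p(2)| = 16.
Check: |p(2)| = 16 ≤ 36 = M_tri(2). ✓ Equality does not hold at z = 2 (the coefficients have mixed signs, so the terms do not all align in phase there).

M_tri(2) = 36; |p(2)| = 16; equality at z=2: no.


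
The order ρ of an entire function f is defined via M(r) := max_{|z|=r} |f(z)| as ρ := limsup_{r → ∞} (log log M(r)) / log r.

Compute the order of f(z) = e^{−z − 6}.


|e^{−z − 6}| = e^{Re(-1·z) + -6} ≤ e^{1|z|^1 + -6} = e^{1r^1 + -6} on |z| = r, so ρ ≤ 1. Choosing z on |z|=r so that -1·z is real positive (always possible by picking arg z appropriately) gives |f(z)| = e^{1r^1 + -6}, matching the bound. The additive constant -6 does not affect log log M(r) ~ 1·log r. Hence ρ = 1.
Therefore ρ = 1.

Order ρ = 1.


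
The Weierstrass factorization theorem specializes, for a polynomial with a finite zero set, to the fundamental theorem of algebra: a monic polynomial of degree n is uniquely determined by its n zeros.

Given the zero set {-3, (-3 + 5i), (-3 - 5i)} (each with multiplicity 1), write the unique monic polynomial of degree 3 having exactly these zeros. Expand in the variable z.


The polynomial is p(z) = ∏_{α ∈ S} (z − α), where S = {-3, (-3 + 5i), (-3 - 5i)}.
Expanding the product yields: p(z) = z^3 + 9·z^2 + 52·z + 102.
Note conjugate pairs combine to real quadratics: (z − (-3+5i))(z − (-3−5i)) = z² + 6z + 34.
The resulting polynomial has degree 3 and real coefficients as required.

p(z) = z^3 + 9·z^2 + 52·z + 102.


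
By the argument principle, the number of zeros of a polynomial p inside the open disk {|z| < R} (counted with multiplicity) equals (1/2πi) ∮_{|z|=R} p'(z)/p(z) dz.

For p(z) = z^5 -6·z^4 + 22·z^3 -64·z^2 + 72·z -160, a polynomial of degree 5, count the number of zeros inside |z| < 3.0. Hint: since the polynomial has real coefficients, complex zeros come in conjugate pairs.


The zeros of p are: (1 + 3i), (1 - 3i), 4, (0 + 2i), (0 - 2i).
Their magnitudes are: 3.162, 3.162, 4, 2, 2.
Zeros with |z| < R = 3.0: (0 + 2i), (0 - 2i).
Count = 2.
By the argument principle, (1/2πi) ∮_{|z|=R} p'(z)/p(z) dz equals exactly this count.

Number of zeros inside |z| < 3.0: 2.


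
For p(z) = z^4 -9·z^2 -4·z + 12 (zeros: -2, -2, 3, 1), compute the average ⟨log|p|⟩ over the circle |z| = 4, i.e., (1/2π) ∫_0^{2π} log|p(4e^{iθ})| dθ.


Zeros: -2, -2, 1, 3; r = 4.
Inside |z| < r: -2, -2, 1, 3. Outside (|z| ≥ r): ∅.
p(0) = 12, so log|p(0)| = log(12) = 2.4849.
Apply Jensen: I(r) = log|p(0)| + Σ_k log(r/|z_k|), summed over zeros inside |z| < r.
  log(r/|z_k|) for z_k = -2: log(4/2) = 0.6931
  log(r/|z_k|) for z_k = -2: log(4/2) = 0.6931
  log(r/|z_k|) for z_k = 3: log(4/3) = 0.2877
  log(r/|z_k|) for z_k = 1: log(4/1) = 1.3863
Sum over inside zeros: 3.0603.
I(r) = log|p(0)| + (inside sum) = 2.4849 + 3.0603 = 5.5452.
Closed form (all zeros inside, monic): I(r) = n·log(r) = 4·log(4) = 5.5452. ✓

I(r) ≈ 5.5452.


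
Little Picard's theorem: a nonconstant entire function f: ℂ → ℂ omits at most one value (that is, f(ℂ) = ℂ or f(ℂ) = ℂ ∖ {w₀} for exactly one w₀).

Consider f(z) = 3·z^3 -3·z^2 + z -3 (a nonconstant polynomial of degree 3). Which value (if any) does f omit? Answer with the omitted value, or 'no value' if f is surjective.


Little Picard bounds the complement of f(ℂ) to at most one point.
For every w ∈ ℂ, the equation p(z) − w = 0 is a nonconstant polynomial in z and hence has at least one root by the fundamental theorem of algebra. So p is surjective onto ℂ, omitting no value.

Omitted value: no value.


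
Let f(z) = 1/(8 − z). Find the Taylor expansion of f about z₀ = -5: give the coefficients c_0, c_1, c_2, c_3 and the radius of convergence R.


Let w = z − z₀, so z = z₀ + w.
Then 8 − z = 8 − (z₀ + w) = (8 − z₀) − w = 13 − w.
f(z) = 1/(13 − w) = (1/(13)) · 1/(1 − w/(13)) = Σ_{n≥0} w^n / (13)^(n+1).
So c_n = 1/(13)^(n+1):
  c_0 = 1/(13)^1 = 1/13.
  c_1 = 1/(13)^2 = 1/169.
  c_2 = 1/(13)^3 = 1/2197.
  c_3 = 1/(13)^4 = 1/28561.
The series is valid for |w/d| < 1, i.e. |z − z₀| < |d|.
Radius of convergence: R = |8 − z₀| = |13| = 13 (distance from z₀ to the singularity z = 8).

c_0 = 1/13, c_1 = 1/169, c_2 = 1/2197, c_3 = 1/28561; R = 13.


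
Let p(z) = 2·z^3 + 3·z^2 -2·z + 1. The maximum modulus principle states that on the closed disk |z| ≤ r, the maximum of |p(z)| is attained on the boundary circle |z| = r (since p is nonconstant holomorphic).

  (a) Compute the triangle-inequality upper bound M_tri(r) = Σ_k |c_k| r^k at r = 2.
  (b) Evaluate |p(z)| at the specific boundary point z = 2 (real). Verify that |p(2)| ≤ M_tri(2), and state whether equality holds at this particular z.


Coefficients: c_0 = 1, c_1 = -2, c_2 = 3, c_3 = 2. Radius r = 2.
Part (a). Triangle bound: M_tri(r) = Σ_k |c_k| r^k
  = |1|·2^0 + |-2|·2^1 + |3|·2^2 + |2|·2^3
  = 1 + 4 + 12 + 16 = 33.
This bounds M(r) := max_{|z|=r} |p(z)| from above; equality holds iff all terms c_k z^k can be made to align in phase at a single z on |z|=r.
Part (b). At z = 2 (real, on the circle |z| = r):
  p(2) = (1)·2^0 + (-2)·2^1 + (3)·2^2 + (2)·2^3 = 25.
  |p(2)| = 25.
Check: |p(2)| = 25 ≤ 33 = M_tri(2). ✓ Equality does not hold at z = 2 (the coefficients have mixed signs, so the terms do not all align in phase there).

M_tri(2) = 33; |p(2)| = 25; equality at z=2: no.


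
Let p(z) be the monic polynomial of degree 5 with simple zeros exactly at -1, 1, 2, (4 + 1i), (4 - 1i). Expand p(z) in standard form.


The polynomial is p(z) = ∏_{α ∈ S} (z − α), where S = {-1, 1, 2, (4 + 1i), (4 - 1i)}.
Expanding the product yields: p(z) = z^5 -10·z^4 + 32·z^3 -24·z^2 -33·z + 34.
Note conjugate pairs combine to real quadratics: (z − (4+1i))(z − (4−1i)) = z² − 8z + 17.
The resulting polynomial has degree 5 and real coefficients as required.

p(z) = z^5 -10·z^4 + 32·z^3 -24·z^2 -33·z + 34.


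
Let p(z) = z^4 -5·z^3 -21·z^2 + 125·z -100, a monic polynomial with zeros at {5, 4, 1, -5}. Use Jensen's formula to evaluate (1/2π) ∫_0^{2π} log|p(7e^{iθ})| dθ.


Zeros: -5, 1, 4, 5; r = 7.
Inside |z| < r: -5, 1, 4, 5. Outside (|z| ≥ r): ∅.
p(0) = -100, so log|p(0)| = log(100) = 4.6052.
Apply Jensen: I(r) = log|p(0)| + Σ_k log(r/|z_k|), summed over zeros inside |z| < r.
  log(r/|z_k|) for z_k = 5: log(7/5) = 0.3365
  log(r/|z_k|) for z_k = 4: log(7/4) = 0.5596
  log(r/|z_k|) for z_k = 1: log(7/1) = 1.9459
  log(r/|z_k|) for z_k = -5: log(7/5) = 0.3365
Sum over inside zeros: 3.1785.
I(r) = log|p(0)| + (inside sum) = 4.6052 + 3.1785 = 7.7836.
Closed form (all zeros inside, monic): I(r) = n·log(r) = 4·log(7) = 7.7836. ✓

I(r) ≈ 7.7836.
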